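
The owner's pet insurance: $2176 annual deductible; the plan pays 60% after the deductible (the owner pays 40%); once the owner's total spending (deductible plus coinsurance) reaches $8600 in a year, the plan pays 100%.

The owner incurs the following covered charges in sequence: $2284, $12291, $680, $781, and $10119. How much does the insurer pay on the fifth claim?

Claim 1 — $2284: deductible takes $2176, $108 remains; 40% of $108 = $43.20. Owner owes $2219.20 (running OOP $2219.20). Insurer: $2284 − $2219.20 = $64.80.
Claim 2 — $12291: 40% coinsurance on $12291 = $4916.40. Cost to owner: $4916.40. OOP to date $7135.60. Insurer: $12291 − $4916.40 = $7374.60.
Claim 3 — $680: deductible already satisfied, so owner's share is 40% × $680 = $272. Owner owes $272 (running OOP $7407.60). Insurer: $680 − $272 = $408.
Claim 4 — $781: deductible already satisfied, so owner's share is 40% × $781 = $312.40. Cost to owner: $312.40. OOP to date $7720. Plan pays $781 − $312.40 = $468.60.
Claim 5 — $10119: deductible met; 40% of $10119 = $4047.60. Adding that to $7720 gives $11767.60, past the $8600 cap; owner pays only $8600 − $7720 = $880. Insurer: $10119 − $880 = $9239.

$9239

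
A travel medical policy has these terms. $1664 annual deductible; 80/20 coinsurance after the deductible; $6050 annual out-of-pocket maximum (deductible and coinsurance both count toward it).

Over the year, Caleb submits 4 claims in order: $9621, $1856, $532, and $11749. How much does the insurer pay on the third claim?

$425.60

Claim 1 ($9621): $1664 to deductible, leaving $7957; coinsurance $7957 × 20% = $1591.40. Traveler pays $3255.40; OOP now $3255.40. Insurer: $9621 − $3255.40 = $6365.60.
Claim 2 ($1856): deductible met; 20% of $1856 = $371.20. Traveler pays $371.20; OOP now $3626.60. Insurer: $1856 − $371.20 = $1484.80.
Claim 3 ($532): deductible met; 20% of $532 = $106.40. Traveler owes $106.40 (running OOP $3733). Insurer: $532 − $106.40 = $425.60.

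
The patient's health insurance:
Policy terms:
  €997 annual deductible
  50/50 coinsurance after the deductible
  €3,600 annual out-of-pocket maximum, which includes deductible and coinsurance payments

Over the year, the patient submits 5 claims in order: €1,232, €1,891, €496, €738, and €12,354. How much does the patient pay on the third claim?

€248

#1 (€1,232): €997 to deductible, leaving €235; patient's 50% is €117.50. Cost to patient: €1,114.50. OOP to date €1,114.50.
#2 (€1,891): deductible already satisfied, so patient's share is 50% × €1,891 = €945.50. Patient pays €945.50; OOP now €2,060.
#3 (€496): deductible met; 50% of €496 = €248. Patient owes €248 (running OOP €2,308).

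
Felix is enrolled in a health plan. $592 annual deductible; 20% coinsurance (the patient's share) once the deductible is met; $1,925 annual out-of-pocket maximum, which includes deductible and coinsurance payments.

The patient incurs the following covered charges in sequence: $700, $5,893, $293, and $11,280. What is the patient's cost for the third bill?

$58.60

Bill 1, $700: deductible takes $592, $108 remains; patient's 20% is $21.60. Patient pays $613.60; OOP now $613.60.
Bill 2, $5,893: deductible met; 20% of $5,893 = $1,178.60. Cost to patient: $1,178.60. OOP to date $1,792.20.
Bill 3, $293: 20% coinsurance on $293 = $58.60. Cost to patient: $58.60. OOP to date $1,850.80.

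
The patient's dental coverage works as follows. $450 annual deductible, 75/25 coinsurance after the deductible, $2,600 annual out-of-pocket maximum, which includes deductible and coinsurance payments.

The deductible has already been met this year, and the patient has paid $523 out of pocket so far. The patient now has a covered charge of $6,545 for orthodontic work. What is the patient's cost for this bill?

With the deductible met, the entire $6,545 is subject to coinsurance.
25% of $6,545 = $1,636.25 falls to the patient.
Cumulative spending $523 + $1,636.25 = $2,159.25 stays under the $2,600 maximum.

$1,636.25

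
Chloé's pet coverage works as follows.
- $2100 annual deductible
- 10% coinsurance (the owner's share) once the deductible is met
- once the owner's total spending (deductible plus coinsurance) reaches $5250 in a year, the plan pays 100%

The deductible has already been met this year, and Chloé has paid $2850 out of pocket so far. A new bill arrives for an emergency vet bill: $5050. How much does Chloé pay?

With the deductible met, the entire $5050 is subject to coinsurance.
Owner's 10% share of $5050 is $505.
Cumulative spending $2850 + $505 = $3355 stays under the $5250 maximum.

$505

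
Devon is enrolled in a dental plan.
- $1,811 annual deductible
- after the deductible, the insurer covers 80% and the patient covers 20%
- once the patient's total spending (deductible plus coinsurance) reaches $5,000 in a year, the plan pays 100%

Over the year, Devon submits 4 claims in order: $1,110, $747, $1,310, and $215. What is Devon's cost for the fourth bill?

#1 ($1,110): all of it applies to the deductible. Patient pays $1,110; OOP now $1,110.
#2 ($747): deductible takes $701, $46 remains; coinsurance $46 × 20% = $9.20. Patient pays $710.20; OOP now $1,820.20.
#3 ($1,310): deductible met; 20% of $1,310 = $262. Cost to patient: $262. OOP to date $2,082.20.
#4 ($215): deductible met; 20% of $215 = $43. Cost to patient: $43. OOP to date $2,125.20.

$43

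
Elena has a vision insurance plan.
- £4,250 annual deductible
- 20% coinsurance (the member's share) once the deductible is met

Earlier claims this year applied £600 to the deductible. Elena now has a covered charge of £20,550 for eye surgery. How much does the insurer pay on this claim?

£600 of the £4,250 deductible is already met, leaving £3,650.
The remaining £16,900 (= £20,550 − £3,650) moves to coinsurance.
Member's 20% share of £16,900 is £3,380.
That puts the member's cost at £3,650 + £3,380 = £7,030.
The insurer covers the remainder: £20,550 − £7,030 = £13,520.

£13,520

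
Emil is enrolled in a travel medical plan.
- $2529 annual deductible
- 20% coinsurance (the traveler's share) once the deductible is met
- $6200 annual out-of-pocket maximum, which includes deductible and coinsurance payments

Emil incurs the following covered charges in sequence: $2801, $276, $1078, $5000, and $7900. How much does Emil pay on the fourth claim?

$1000

Bill 1, $2801: $2529 to deductible, leaving $272; traveler's 20% is $54.40. Cost to traveler: $2583.40. OOP to date $2583.40.
Bill 2, $276: 20% coinsurance on $276 = $55.20. Cost to traveler: $55.20. OOP to date $2638.60.
Bill 3, $1078: deductible met; 20% of $1078 = $215.60. Traveler owes $215.60 (running OOP $2854.20).
Bill 4, $5000: 20% coinsurance on $5000 = $1000. Traveler owes $1000 (running OOP $3854.20).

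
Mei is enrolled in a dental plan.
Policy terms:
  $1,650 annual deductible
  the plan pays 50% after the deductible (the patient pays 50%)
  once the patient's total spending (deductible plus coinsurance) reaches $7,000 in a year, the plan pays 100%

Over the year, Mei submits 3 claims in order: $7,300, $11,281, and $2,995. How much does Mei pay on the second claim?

$2,525

Claim 1 — $7,300: $1,650 to deductible, leaving $5,650; coinsurance $5,650 × 50% = $2,825. Patient pays $4,475; OOP now $4,475.
Claim 2 — $11,281: 50% coinsurance on $11,281 = $5,640.50. OOP would hit $10,115.50 > $7,000, so the cap limits the patient to $7,000 − $4,475 = $2,525.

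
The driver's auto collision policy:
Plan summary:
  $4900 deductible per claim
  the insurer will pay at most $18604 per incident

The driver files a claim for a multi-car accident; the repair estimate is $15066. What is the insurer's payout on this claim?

$10166

After the deductible, $15066 − $4900 = $10166 remains.
That's under the $18604 cap, so the insurer reimburses the full $10166.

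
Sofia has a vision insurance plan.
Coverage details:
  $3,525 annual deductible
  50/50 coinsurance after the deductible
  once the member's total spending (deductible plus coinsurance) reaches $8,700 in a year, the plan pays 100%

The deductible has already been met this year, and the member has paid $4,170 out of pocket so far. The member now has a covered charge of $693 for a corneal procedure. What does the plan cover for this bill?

With the deductible met, the entire $693 is subject to coinsurance.
Member's 50% share of $693 is $346.50.
Cumulative spending $4,170 + $346.50 = $4,516.50 stays under the $8,700 maximum.
The plan picks up $693 − $346.50 = $346.50.

$346.50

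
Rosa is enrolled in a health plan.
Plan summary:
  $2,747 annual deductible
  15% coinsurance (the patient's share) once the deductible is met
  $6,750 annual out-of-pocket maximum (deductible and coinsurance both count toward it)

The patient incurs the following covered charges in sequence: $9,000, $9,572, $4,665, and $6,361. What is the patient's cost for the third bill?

Bill 1, $9,000: deductible takes $2,747, $6,253 remains; patient's 15% is $937.95. Patient pays $3,684.95; OOP now $3,684.95.
Bill 2, $9,572: deductible met; 15% of $9,572 = $1,435.80. Patient owes $1,435.80 (running OOP $5,120.75).
Bill 3, $4,665: 15% coinsurance on $4,665 = $699.75. Patient pays $699.75; OOP now $5,820.50.

$699.75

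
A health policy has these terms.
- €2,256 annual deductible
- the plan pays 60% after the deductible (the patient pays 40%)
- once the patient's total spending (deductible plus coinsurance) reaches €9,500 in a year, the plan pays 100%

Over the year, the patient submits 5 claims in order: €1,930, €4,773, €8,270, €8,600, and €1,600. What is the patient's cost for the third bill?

#1 (€1,930): fully absorbed by the deductible. Patient pays €1,930; OOP now €1,930.
#2 (€4,773): €326 to deductible, leaving €4,447; coinsurance €4,447 × 40% = €1,778.80. Cost to patient: €2,104.80. OOP to date €4,034.80.
#3 (€8,270): 40% coinsurance on €8,270 = €3,308. Patient pays €3,308; OOP now €7,342.80.

€3,308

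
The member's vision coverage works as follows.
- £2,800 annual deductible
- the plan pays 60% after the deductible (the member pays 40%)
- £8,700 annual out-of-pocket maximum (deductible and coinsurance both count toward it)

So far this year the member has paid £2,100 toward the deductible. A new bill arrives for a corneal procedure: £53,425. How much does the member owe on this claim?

£2,100 of the £2,800 deductible is already met, leaving £700.
That leaves £53,425 − £700 = £52,725 for coinsurance.
Member's 40% share of £52,725 is £21,090.
That puts the member's cost at £700 + £21,090 = £21,790 before any cap.
Year-to-date out-of-pocket would reach £2,100 + £21,790 = £23,890, above the £8,700 maximum, so the member pays only £8,700 − £2,100 = £6,600.

£6,600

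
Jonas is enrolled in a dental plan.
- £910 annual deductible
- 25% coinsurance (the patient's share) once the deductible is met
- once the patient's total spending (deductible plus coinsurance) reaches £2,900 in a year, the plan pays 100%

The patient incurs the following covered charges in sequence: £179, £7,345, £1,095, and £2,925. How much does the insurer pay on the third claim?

Claim 1 — £179: entire amount goes to the deductible. Cost to patient: £179. OOP to date £179. Plan pays £179 − £179 = £0.
Claim 2 — £7,345: deductible takes £731, £6,614 remains; patient's 25% is £1,653.50. Patient owes £2,384.50 (running OOP £2,563.50). Insurer: £7,345 − £2,384.50 = £4,960.50.
Claim 3 — £1,095: deductible already satisfied, so patient's share is 25% × £1,095 = £273.75. Patient owes £273.75 (running OOP £2,837.25). Insurer: £1,095 − £273.75 = £821.25.

£821.25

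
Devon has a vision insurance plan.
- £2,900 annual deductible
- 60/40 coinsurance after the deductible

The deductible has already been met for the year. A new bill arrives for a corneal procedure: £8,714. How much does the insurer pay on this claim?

£5,228.40

With the deductible met, the entire £8,714 is subject to coinsurance.
40% of £8,714 = £3,485.60 falls to the member.
The insurer covers the remainder: £8,714 − £3,485.60 = £5,228.40.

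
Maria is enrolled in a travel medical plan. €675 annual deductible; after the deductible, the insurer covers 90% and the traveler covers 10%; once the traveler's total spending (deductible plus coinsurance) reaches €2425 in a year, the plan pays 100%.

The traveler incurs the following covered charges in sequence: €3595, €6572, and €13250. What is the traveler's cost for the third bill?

#1 (€3595): €675 to deductible, leaving €2920; coinsurance €2920 × 10% = €292. Traveler pays €967; OOP now €967.
#2 (€6572): deductible met; 10% of €6572 = €657.20. Traveler owes €657.20 (running OOP €1624.20).
#3 (€13250): deductible met; 10% of €13250 = €1325. That would push OOP to €2949.20, over the €2425 cap, so traveler pays €2425 − €1624.20 = €800.80.

€800.80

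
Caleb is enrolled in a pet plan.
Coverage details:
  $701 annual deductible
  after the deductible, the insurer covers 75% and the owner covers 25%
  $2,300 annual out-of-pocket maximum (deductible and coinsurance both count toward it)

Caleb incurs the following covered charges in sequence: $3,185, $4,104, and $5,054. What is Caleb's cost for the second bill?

Bill 1, $3,185: $701 to deductible, leaving $2,484; owner's 25% is $621. Owner owes $1,322 (running OOP $1,322).
Bill 2, $4,104: deductible met; 25% of $4,104 = $1,026. Adding that to $1,322 gives $2,348, past the $2,300 cap; owner pays only $2,300 − $1,322 = $978.

$978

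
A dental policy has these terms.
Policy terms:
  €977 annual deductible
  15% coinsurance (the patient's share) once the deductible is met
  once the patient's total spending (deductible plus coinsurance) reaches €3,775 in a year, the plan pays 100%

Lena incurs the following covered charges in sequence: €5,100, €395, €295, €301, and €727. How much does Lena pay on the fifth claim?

€109.05

Claim 1 — €5,100: €977 finishes the deductible; €4,123 goes to coinsurance; 15% of €4,123 = €618.45. Patient pays €1,595.45; OOP now €1,595.45.
Claim 2 — €395: 15% coinsurance on €395 = €59.25. Patient pays €59.25; OOP now €1,654.70.
Claim 3 — €295: deductible already satisfied, so patient's share is 15% × €295 = €44.25. Patient owes €44.25 (running OOP €1,698.95).
Claim 4 — €301: deductible met; 15% of €301 = €45.15. Patient owes €45.15 (running OOP €1,744.10).
Claim 5 — €727: 15% coinsurance on €727 = €109.05. Patient owes €109.05 (running OOP €1,853.15).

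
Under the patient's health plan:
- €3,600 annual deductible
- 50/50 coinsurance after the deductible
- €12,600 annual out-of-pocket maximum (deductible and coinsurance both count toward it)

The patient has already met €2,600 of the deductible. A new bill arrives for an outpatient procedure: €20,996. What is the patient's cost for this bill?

€10,000

€2,600 of the €3,600 deductible is already met, leaving €1,000.
That leaves €20,996 − €1,000 = €19,996 for coinsurance.
Patient's 50% share of €19,996 is €9,998.
Patient responsibility before any cap: €1,000 + €9,998 = €10,998.
That would bring total out-of-pocket to €13,598, past the €12,600 cap. The patient is capped at €12,600 − €2,600 = €10,000 on this claim.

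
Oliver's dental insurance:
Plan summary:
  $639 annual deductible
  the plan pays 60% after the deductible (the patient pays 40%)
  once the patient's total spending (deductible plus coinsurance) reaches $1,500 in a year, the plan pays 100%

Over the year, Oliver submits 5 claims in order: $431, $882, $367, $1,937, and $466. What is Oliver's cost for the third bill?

Claim 1 ($431): fully absorbed by the deductible. Patient owes $431 (running OOP $431).
Claim 2 ($882): $208 to deductible, leaving $674; patient's 40% is $269.60. Patient pays $477.60; OOP now $908.60.
Claim 3 ($367): deductible met; 40% of $367 = $146.80. Cost to patient: $146.80. OOP to date $1,055.40.

$146.80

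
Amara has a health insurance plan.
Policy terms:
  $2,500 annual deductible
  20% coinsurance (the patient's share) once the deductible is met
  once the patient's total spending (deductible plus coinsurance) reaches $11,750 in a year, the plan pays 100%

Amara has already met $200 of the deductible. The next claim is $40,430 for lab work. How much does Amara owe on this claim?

Remaining deductible: $2,500 − $200 = $2,300.
That leaves $40,430 − $2,300 = $38,130 for coinsurance.
Patient's 20% share of $38,130 is $7,626.
So the patient owes $2,300 + $7,626 = $9,926 before any cap.
Total out-of-pocket so far would be $200 + $9,926 = $10,126, below the $11,750 cap — no reduction.

$9,926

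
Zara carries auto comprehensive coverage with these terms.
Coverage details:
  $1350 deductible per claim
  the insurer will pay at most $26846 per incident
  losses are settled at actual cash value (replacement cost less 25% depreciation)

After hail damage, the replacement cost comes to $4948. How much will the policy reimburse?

At 25% depreciation, ACV = $4948 − $1237 = $3711.
After the deductible, $3711 − $1350 = $2361 remains.
$2361 is within the $26846 limit, so the insurer pays $2361.

$2361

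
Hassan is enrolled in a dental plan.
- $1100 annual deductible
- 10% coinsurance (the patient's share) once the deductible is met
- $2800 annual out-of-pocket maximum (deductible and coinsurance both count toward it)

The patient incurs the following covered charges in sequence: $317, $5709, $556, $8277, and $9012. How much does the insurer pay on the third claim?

#1 ($317): entire amount goes to the deductible. Patient pays $317; OOP now $317. Plan pays $317 − $317 = $0.
#2 ($5709): $783 finishes the deductible; $4926 goes to coinsurance; 10% of $4926 = $492.60. Patient pays $1275.60; OOP now $1592.60. Insurer: $5709 − $1275.60 = $4433.40.
#3 ($556): deductible already satisfied, so patient's share is 10% × $556 = $55.60. Cost to patient: $55.60. OOP to date $1648.20. Insurer: $556 − $55.60 = $500.40.

$500.40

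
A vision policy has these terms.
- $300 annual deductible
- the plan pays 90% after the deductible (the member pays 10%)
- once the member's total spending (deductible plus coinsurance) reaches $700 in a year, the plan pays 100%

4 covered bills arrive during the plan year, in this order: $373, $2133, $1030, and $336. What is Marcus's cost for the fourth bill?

$33.60

Bill 1, $373: $300 to deductible, leaving $73; coinsurance $73 × 10% = $7.30. Member owes $307.30 (running OOP $307.30).
Bill 2, $2133: deductible met; 10% of $2133 = $213.30. Member owes $213.30 (running OOP $520.60).
Bill 3, $1030: deductible met; 10% of $1030 = $103. Member pays $103; OOP now $623.60.
Bill 4, $336: deductible already satisfied, so member's share is 10% × $336 = $33.60. Member owes $33.60 (running OOP $657.20).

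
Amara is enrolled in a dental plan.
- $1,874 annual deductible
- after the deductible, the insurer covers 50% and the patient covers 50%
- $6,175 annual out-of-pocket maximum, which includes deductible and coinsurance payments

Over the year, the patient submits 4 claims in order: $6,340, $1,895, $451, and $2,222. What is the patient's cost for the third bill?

$225.50

Claim 1 — $6,340: $1,874 finishes the deductible; $4,466 goes to coinsurance; 50% of $4,466 = $2,233. Cost to patient: $4,107. OOP to date $4,107.
Claim 2 — $1,895: deductible met; 50% of $1,895 = $947.50. Patient pays $947.50; OOP now $5,054.50.
Claim 3 — $451: 50% coinsurance on $451 = $225.50. Patient owes $225.50 (running OOP $5,280).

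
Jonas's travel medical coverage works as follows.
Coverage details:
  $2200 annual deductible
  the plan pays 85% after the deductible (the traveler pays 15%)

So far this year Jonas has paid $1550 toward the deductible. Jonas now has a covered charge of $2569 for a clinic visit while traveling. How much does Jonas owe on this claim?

$937.85

Deductible still to meet: $2200 − $1550 = $650.
After the $650 deductible portion, $2569 − $650 = $1919 is subject to coinsurance.
Coinsurance: $1919 × 15% = $287.85.
Traveler responsibility: $650 + $287.85 = $937.85.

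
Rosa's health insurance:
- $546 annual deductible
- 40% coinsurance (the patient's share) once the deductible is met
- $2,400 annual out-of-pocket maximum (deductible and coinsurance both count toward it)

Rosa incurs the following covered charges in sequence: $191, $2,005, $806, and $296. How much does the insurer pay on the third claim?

Claim 1 ($191): fully absorbed by the deductible. Cost to patient: $191. OOP to date $191. Plan pays $191 − $191 = $0.
Claim 2 ($2,005): $355 finishes the deductible; $1,650 goes to coinsurance; 40% of $1,650 = $660. Cost to patient: $1,015. OOP to date $1,206. Insurer: $2,005 − $1,015 = $990.
Claim 3 ($806): 40% coinsurance on $806 = $322.40. Patient pays $322.40; OOP now $1,528.40. Plan pays $806 − $322.40 = $483.60.

$483.60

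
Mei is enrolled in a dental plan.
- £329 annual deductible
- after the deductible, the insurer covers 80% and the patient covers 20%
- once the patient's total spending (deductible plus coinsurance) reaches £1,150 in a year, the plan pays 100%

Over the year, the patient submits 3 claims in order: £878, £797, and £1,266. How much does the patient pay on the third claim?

£253.20

Claim 1 — £878: deductible takes £329, £549 remains; patient's 20% is £109.80. Patient owes £438.80 (running OOP £438.80).
Claim 2 — £797: deductible met; 20% of £797 = £159.40. Patient pays £159.40; OOP now £598.20.
Claim 3 — £1,266: 20% coinsurance on £1,266 = £253.20. Patient pays £253.20; OOP now £851.40.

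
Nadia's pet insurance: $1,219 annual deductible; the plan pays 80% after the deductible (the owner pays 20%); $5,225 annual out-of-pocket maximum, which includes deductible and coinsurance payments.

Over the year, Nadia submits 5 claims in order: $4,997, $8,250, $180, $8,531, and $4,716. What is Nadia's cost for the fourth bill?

$1,564.40

Claim 1 ($4,997): $1,219 finishes the deductible; $3,778 goes to coinsurance; coinsurance $3,778 × 20% = $755.60. Cost to owner: $1,974.60. OOP to date $1,974.60.
Claim 2 ($8,250): deductible met; 20% of $8,250 = $1,650. Cost to owner: $1,650. OOP to date $3,624.60.
Claim 3 ($180): 20% coinsurance on $180 = $36. Owner pays $36; OOP now $3,660.60.
Claim 4 ($8,531): deductible already satisfied, so owner's share is 20% × $8,531 = $1,706.20. That would push OOP to $5,366.80, over the $5,225 cap, so owner pays $5,225 − $3,660.60 = $1,564.40.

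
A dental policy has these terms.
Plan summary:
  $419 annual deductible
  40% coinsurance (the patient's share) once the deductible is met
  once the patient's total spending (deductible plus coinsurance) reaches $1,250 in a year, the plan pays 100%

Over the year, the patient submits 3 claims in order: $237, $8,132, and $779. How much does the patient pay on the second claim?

Claim 1 — $237: all of it applies to the deductible. Cost to patient: $237. OOP to date $237.
Claim 2 — $8,132: $182 to deductible, leaving $7,950; coinsurance $7,950 × 40% = $3,180. Together that's $182 + $3,180 = $3,362. OOP would hit $3,599 > $1,250, so the cap limits the patient to $1,250 − $237 = $1,013.

$1,013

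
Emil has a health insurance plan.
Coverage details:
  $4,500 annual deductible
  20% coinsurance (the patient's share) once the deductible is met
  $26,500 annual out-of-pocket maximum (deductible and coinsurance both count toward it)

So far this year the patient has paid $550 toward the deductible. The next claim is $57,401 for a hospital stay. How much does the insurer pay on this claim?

$550 of the $4,500 deductible is already met, leaving $3,950.
The remaining $53,451 (= $57,401 − $3,950) moves to coinsurance.
Patient's 20% share of $53,451 is $10,690.20.
So the patient owes $3,950 + $10,690.20 = $14,640.20 before any cap.
Cumulative spending $550 + $14,640.20 = $15,190.20 stays under the $26,500 maximum.
The insurer covers the remainder: $57,401 − $14,640.20 = $42,760.80.

$42,760.80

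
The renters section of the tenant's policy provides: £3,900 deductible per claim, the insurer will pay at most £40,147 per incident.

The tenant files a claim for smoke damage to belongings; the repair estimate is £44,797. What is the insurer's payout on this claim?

£40,147

Less the £3,900 deductible: £44,797 − £3,900 = £40,897.
£40,897 exceeds the £40,147 limit, so the insurer pays the limit: £40,147.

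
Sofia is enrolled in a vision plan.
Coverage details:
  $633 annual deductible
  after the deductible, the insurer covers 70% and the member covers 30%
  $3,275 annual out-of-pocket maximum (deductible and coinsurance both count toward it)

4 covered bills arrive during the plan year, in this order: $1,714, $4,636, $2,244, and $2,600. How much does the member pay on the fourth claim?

$253.70

Bill 1, $1,714: $633 to deductible, leaving $1,081; coinsurance $1,081 × 30% = $324.30. Member owes $957.30 (running OOP $957.30).
Bill 2, $4,636: 30% coinsurance on $4,636 = $1,390.80. Cost to member: $1,390.80. OOP to date $2,348.10.
Bill 3, $2,244: 30% coinsurance on $2,244 = $673.20. Cost to member: $673.20. OOP to date $3,021.30.
Bill 4, $2,600: deductible met; 30% of $2,600 = $780. OOP would hit $3,801.30 > $3,275, so the cap limits the member to $3,275 − $3,021.30 = $253.70.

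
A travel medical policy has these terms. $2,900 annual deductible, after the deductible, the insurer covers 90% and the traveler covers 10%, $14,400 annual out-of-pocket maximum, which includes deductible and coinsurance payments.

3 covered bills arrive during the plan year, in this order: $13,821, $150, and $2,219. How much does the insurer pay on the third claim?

#1 ($13,821): $2,900 finishes the deductible; $10,921 goes to coinsurance; coinsurance $10,921 × 10% = $1,092.10. Traveler pays $3,992.10; OOP now $3,992.10. Insurer: $13,821 − $3,992.10 = $9,828.90.
#2 ($150): deductible already satisfied, so traveler's share is 10% × $150 = $15. Traveler pays $15; OOP now $4,007.10. Insurer: $150 − $15 = $135.
#3 ($2,219): 10% coinsurance on $2,219 = $221.90. Cost to traveler: $221.90. OOP to date $4,229. Plan pays $2,219 − $221.90 = $1,997.10.

$1,997.10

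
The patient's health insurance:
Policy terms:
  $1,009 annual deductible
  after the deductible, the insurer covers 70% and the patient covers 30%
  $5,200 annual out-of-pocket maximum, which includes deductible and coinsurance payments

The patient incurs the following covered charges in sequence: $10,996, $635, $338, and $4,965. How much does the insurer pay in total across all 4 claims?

$11,734

Claim 1 — $10,996: $1,009 finishes the deductible; $9,987 goes to coinsurance; 30% of $9,987 = $2,996.10. Cost to patient: $4,005.10. OOP to date $4,005.10. Plan pays $10,996 − $4,005.10 = $6,990.90.
Claim 2 — $635: 30% coinsurance on $635 = $190.50. Patient owes $190.50 (running OOP $4,195.60). Insurer: $635 − $190.50 = $444.50.
Claim 3 — $338: 30% coinsurance on $338 = $101.40. Patient pays $101.40; OOP now $4,297. Plan pays $338 − $101.40 = $236.60.
Claim 4 — $4,965: deductible already satisfied, so patient's share is 30% × $4,965 = $1,489.50. Adding that to $4,297 gives $5,786.50, past the $5,200 cap; patient pays only $5,200 − $4,297 = $903. Plan pays $4,965 − $903 = $4,062.
Insurer total: $6,990.90 + $444.50 + $236.60 + $4,062 = $11,734.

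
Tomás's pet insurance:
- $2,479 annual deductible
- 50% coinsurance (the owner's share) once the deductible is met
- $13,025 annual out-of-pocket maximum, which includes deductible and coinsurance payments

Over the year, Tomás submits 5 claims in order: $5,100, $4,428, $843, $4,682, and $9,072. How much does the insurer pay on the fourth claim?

#1 ($5,100): $2,479 finishes the deductible; $2,621 goes to coinsurance; coinsurance $2,621 × 50% = $1,310.50. Owner pays $3,789.50; OOP now $3,789.50. Plan pays $5,100 − $3,789.50 = $1,310.50.
#2 ($4,428): deductible already satisfied, so owner's share is 50% × $4,428 = $2,214. Owner pays $2,214; OOP now $6,003.50. Insurer: $4,428 − $2,214 = $2,214.
#3 ($843): deductible already satisfied, so owner's share is 50% × $843 = $421.50. Owner pays $421.50; OOP now $6,425. Insurer: $843 − $421.50 = $421.50.
#4 ($4,682): deductible met; 50% of $4,682 = $2,341. Owner pays $2,341; OOP now $8,766. Plan pays $4,682 − $2,341 = $2,341.

$2,341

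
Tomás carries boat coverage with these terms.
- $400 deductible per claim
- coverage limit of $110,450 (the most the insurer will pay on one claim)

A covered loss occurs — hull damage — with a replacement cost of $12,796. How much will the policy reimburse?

Subtract the deductible: $12,796 − $400 = $12,396.
$12,396 is within the $110,450 limit, so the insurer pays $12,396.

$12,396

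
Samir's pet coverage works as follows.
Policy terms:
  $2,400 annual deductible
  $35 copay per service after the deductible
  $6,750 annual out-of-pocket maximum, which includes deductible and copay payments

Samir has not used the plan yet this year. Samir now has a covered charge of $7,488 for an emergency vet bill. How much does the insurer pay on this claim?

Nothing has been paid toward the $2,400 deductible, so the first $2,400 of this charge is applied there.
The remaining $5,088 (= $7,488 − $2,400) moves to the copay.
Copay on this service: $35.
That puts the owner's cost at $2,400 + $35 = $2,435 before any cap.
Total out-of-pocket so far would be $0 + $2,435 = $2,435, below the $6,750 cap — no reduction.
Insurer pays the balance: $7,488 − $2,435 = $5,053.

$5,053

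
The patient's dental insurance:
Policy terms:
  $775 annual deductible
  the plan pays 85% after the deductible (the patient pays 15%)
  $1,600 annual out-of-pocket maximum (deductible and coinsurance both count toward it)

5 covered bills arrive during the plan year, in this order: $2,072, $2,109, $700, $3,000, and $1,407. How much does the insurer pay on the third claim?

Claim 1 — $2,072: $775 finishes the deductible; $1,297 goes to coinsurance; coinsurance $1,297 × 15% = $194.55. Patient owes $969.55 (running OOP $969.55). Plan pays $2,072 − $969.55 = $1,102.45.
Claim 2 — $2,109: deductible already satisfied, so patient's share is 15% × $2,109 = $316.35. Cost to patient: $316.35. OOP to date $1,285.90. Plan pays $2,109 − $316.35 = $1,792.65.
Claim 3 — $700: deductible met; 15% of $700 = $105. Cost to patient: $105. OOP to date $1,390.90. Plan pays $700 − $105 = $595.

$595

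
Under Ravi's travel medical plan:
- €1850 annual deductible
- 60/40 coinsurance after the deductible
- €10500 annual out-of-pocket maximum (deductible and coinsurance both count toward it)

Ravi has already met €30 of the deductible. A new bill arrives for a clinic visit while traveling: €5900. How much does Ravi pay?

Remaining deductible: €1850 − €30 = €1820.
After the €1820 deductible portion, €5900 − €1820 = €4080 is subject to coinsurance.
Traveler's 40% share of €4080 is €1632.
That puts the traveler's cost at €1820 + €1632 = €3452 before any cap.
Cumulative spending €30 + €3452 = €3482 stays under the €10500 maximum.

€3452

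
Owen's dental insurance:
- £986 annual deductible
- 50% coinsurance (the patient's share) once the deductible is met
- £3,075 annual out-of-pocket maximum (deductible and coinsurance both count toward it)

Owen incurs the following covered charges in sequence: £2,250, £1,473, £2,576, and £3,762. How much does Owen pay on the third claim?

#1 (£2,250): £986 finishes the deductible; £1,264 goes to coinsurance; 50% of £1,264 = £632. Cost to patient: £1,618. OOP to date £1,618.
#2 (£1,473): 50% coinsurance on £1,473 = £736.50. Patient pays £736.50; OOP now £2,354.50.
#3 (£2,576): deductible met; 50% of £2,576 = £1,288. Adding that to £2,354.50 gives £3,642.50, past the £3,075 cap; patient pays only £3,075 − £2,354.50 = £720.50.

£720.50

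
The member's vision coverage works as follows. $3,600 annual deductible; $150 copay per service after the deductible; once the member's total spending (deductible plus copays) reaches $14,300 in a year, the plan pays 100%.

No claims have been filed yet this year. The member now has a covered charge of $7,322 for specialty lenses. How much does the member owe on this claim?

Deductible not yet touched, so the first $3,600 of the bill goes to the deductible.
After the $3,600 deductible portion, $7,322 − $3,600 = $3,722 is subject to the copay.
Copay on this service: $150.
Member responsibility before any cap: $3,600 + $150 = $3,750.
Cumulative spending $0 + $3,750 = $3,750 stays under the $14,300 maximum.

$3,750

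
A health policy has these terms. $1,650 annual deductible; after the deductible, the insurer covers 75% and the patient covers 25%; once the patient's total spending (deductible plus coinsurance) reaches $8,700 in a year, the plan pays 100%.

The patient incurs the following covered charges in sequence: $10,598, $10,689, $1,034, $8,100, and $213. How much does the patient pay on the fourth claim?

Claim 1 — $10,598: deductible takes $1,650, $8,948 remains; coinsurance $8,948 × 25% = $2,237. Cost to patient: $3,887. OOP to date $3,887.
Claim 2 — $10,689: 25% coinsurance on $10,689 = $2,672.25. Patient owes $2,672.25 (running OOP $6,559.25).
Claim 3 — $1,034: 25% coinsurance on $1,034 = $258.50. Cost to patient: $258.50. OOP to date $6,817.75.
Claim 4 — $8,100: 25% coinsurance on $8,100 = $2,025. That would push OOP to $8,842.75, over the $8,700 cap, so patient pays $8,700 − $6,817.75 = $1,882.25.

$1,882.25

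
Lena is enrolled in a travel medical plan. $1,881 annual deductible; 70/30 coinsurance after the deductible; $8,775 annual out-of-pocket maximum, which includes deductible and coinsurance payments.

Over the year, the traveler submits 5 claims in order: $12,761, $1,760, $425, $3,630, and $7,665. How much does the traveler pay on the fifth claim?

Claim 1 ($12,761): deductible takes $1,881, $10,880 remains; coinsurance $10,880 × 30% = $3,264. Traveler owes $5,145 (running OOP $5,145).
Claim 2 ($1,760): 30% coinsurance on $1,760 = $528. Traveler pays $528; OOP now $5,673.
Claim 3 ($425): deductible already satisfied, so traveler's share is 30% × $425 = $127.50. Cost to traveler: $127.50. OOP to date $5,800.50.
Claim 4 ($3,630): deductible met; 30% of $3,630 = $1,089. Traveler owes $1,089 (running OOP $6,889.50).
Claim 5 ($7,665): 30% coinsurance on $7,665 = $2,299.50. Adding that to $6,889.50 gives $9,189, past the $8,775 cap; traveler pays only $8,775 − $6,889.50 = $1,885.50.

$1,885.50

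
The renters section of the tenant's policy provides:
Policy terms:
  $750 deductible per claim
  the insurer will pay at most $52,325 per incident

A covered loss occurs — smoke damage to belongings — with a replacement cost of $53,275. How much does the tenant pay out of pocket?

After the deductible, $53,275 − $750 = $52,525 remains.
Since $52,525 > $52,325, the payout is capped at $52,325.
Tenant's share is the uncovered remainder: $53,275 − $52,325 = $950.

$950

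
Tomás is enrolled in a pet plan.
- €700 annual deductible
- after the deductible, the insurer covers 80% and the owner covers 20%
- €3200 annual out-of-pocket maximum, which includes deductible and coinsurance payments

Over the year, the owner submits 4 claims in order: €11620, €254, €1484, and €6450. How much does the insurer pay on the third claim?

€1218.80

Claim 1 (€11620): €700 to deductible, leaving €10920; owner's 20% is €2184. Owner pays €2884; OOP now €2884. Plan pays €11620 − €2884 = €8736.
Claim 2 (€254): deductible already satisfied, so owner's share is 20% × €254 = €50.80. Cost to owner: €50.80. OOP to date €2934.80. Plan pays €254 − €50.80 = €203.20.
Claim 3 (€1484): 20% coinsurance on €1484 = €296.80. Adding that to €2934.80 gives €3231.60, past the €3200 cap; owner pays only €3200 − €2934.80 = €265.20. Insurer: €1484 − €265.20 = €1218.80.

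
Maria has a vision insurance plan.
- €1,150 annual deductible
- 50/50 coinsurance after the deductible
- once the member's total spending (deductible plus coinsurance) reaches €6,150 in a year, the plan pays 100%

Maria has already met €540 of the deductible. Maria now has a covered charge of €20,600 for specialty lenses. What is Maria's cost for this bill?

€5,610

Remaining deductible: €1,150 − €540 = €610.
The remaining €19,990 (= €20,600 − €610) moves to coinsurance.
Coinsurance: €19,990 × 50% = €9,995.
Member responsibility before any cap: €610 + €9,995 = €10,605.
Adding €10,605 to the €540 already spent would give €11,145, which exceeds the €6,150 cap; the member pays just €6,150 − €540 = €5,610.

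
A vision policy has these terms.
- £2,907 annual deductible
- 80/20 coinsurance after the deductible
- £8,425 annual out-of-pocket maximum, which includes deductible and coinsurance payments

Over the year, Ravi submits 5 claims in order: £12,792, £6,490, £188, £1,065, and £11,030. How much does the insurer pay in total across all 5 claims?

£23,140

Bill 1, £12,792: deductible takes £2,907, £9,885 remains; member's 20% is £1,977. Member owes £4,884 (running OOP £4,884). Plan pays £12,792 − £4,884 = £7,908.
Bill 2, £6,490: deductible already satisfied, so member's share is 20% × £6,490 = £1,298. Member owes £1,298 (running OOP £6,182). Insurer: £6,490 − £1,298 = £5,192.
Bill 3, £188: 20% coinsurance on £188 = £37.60. Member pays £37.60; OOP now £6,219.60. Plan pays £188 − £37.60 = £150.40.
Bill 4, £1,065: deductible already satisfied, so member's share is 20% × £1,065 = £213. Cost to member: £213. OOP to date £6,432.60. Plan pays £1,065 − £213 = £852.
Bill 5, £11,030: deductible already satisfied, so member's share is 20% × £11,030 = £2,206. Adding that to £6,432.60 gives £8,638.60, past the £8,425 cap; member pays only £8,425 − £6,432.60 = £1,992.40. Plan pays £11,030 − £1,992.40 = £9,037.60.
Insurer total: £7,908 + £5,192 + £150.40 + £852 + £9,037.60 = £23,140.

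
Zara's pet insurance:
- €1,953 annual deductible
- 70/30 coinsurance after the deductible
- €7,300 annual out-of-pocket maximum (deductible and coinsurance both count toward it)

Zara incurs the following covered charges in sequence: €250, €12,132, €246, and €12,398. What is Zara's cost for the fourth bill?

€2,144.50

Claim 1 — €250: entire amount goes to the deductible. Owner pays €250; OOP now €250.
Claim 2 — €12,132: €1,703 finishes the deductible; €10,429 goes to coinsurance; 30% of €10,429 = €3,128.70. Owner pays €4,831.70; OOP now €5,081.70.
Claim 3 — €246: deductible met; 30% of €246 = €73.80. Owner owes €73.80 (running OOP €5,155.50).
Claim 4 — €12,398: deductible already satisfied, so owner's share is 30% × €12,398 = €3,719.40. That would push OOP to €8,874.90, over the €7,300 cap, so owner pays €7,300 − €5,155.50 = €2,144.50.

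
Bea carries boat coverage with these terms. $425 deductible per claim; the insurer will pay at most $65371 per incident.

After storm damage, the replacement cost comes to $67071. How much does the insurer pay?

$65371

Subtract the deductible: $67071 − $425 = $66646.
Since $66646 > $65371, the payout is capped at $65371.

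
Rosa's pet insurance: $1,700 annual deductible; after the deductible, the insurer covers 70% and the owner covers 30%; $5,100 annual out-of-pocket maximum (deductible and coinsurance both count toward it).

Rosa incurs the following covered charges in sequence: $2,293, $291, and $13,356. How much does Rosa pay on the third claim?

Claim 1 — $2,293: $1,700 finishes the deductible; $593 goes to coinsurance; 30% of $593 = $177.90. Cost to owner: $1,877.90. OOP to date $1,877.90.
Claim 2 — $291: deductible already satisfied, so owner's share is 30% × $291 = $87.30. Owner pays $87.30; OOP now $1,965.20.
Claim 3 — $13,356: deductible met; 30% of $13,356 = $4,006.80. That would push OOP to $5,972, over the $5,100 cap, so owner pays $5,100 − $1,965.20 = $3,134.80.

$3,134.80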